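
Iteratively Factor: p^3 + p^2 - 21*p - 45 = (p - 5)*(p^2 + 6*p + 9) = (p - 5)*(p + 3)*(p + 3)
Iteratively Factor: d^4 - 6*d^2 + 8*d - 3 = (d + 3)*(d^3 - 3*d^2 + 3*d - 1) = (d - 1)*(d + 3)*(d^2 - 2*d + 1) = (d - 1)^2*(d + 3)*(d - 1)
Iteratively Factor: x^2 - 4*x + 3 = (x - 3)*(x - 1)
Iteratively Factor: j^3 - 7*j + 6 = (j - 1)*(j^2 + j - 6) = (j - 2)*(j - 1)*(j + 3)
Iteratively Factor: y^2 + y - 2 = (y - 1)*(y + 2)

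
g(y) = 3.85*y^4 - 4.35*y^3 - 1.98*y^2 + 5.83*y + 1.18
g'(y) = 15.4*y^3 - 13.05*y^2 - 3.96*y + 5.83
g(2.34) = 63.68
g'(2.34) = 122.43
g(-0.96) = 0.88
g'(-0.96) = -16.02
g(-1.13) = 4.62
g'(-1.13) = -28.58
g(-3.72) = 913.31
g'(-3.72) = -952.80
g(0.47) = 3.22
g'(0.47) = 2.68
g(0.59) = 3.50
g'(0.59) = 2.11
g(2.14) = 42.70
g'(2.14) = 88.52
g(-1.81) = 51.26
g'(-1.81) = -121.07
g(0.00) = 1.18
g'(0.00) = 5.83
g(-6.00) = 5824.12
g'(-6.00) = -3766.61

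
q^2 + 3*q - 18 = (q - 3)*(q + 6)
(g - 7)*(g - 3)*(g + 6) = g^3 - 4*g^2 - 39*g + 126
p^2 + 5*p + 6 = (p + 2)*(p + 3)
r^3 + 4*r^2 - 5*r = r*(r - 1)*(r + 5)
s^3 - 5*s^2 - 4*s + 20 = (s - 5)*(s - 2)*(s + 2)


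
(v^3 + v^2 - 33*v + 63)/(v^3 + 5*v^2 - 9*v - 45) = (v^2 + 4*v - 21)/(v^2 + 8*v + 15)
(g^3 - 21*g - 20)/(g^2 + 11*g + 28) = (g^2 - 4*g - 5)/(g + 7)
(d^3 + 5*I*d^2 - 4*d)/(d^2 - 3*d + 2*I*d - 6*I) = d*(d^2 + 5*I*d - 4)/(d^2 + d*(-3 + 2*I) - 6*I)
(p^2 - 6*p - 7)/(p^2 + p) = (p - 7)/p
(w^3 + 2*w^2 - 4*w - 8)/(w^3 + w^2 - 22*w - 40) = (w^2 - 4)/(w^2 - w - 20)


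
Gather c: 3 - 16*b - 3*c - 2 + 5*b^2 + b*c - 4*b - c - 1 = 5*b^2 - 20*b + c*(b - 4)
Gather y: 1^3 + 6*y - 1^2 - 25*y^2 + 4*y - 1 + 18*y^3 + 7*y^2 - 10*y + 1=18*y^3 - 18*y^2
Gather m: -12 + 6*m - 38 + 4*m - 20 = 10*m - 70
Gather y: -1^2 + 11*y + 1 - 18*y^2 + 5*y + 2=-18*y^2 + 16*y + 2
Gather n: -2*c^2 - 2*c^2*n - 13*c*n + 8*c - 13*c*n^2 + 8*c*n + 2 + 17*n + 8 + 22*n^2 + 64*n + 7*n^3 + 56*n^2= -2*c^2 + 8*c + 7*n^3 + n^2*(78 - 13*c) + n*(-2*c^2 - 5*c + 81) + 10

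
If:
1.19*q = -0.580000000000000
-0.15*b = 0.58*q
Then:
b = 1.88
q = -0.49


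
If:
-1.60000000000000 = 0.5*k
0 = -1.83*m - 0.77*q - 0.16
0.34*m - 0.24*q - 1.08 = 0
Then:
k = -3.20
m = 1.13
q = -2.90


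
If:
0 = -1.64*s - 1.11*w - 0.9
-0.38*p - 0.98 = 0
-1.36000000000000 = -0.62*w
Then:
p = -2.58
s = -2.03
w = 2.19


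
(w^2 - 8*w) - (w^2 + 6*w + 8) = -14*w - 8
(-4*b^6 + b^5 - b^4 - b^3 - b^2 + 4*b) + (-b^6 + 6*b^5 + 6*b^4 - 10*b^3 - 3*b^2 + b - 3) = -5*b^6 + 7*b^5 + 5*b^4 - 11*b^3 - 4*b^2 + 5*b - 3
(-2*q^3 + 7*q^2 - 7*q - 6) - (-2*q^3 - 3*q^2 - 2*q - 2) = 10*q^2 - 5*q - 4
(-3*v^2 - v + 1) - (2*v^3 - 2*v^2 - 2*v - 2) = -2*v^3 - v^2 + v + 3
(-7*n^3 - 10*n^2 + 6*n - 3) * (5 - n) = 7*n^4 - 25*n^3 - 56*n^2 + 33*n - 15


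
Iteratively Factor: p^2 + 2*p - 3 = (p + 3)*(p - 1)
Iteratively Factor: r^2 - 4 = (r - 2)*(r + 2)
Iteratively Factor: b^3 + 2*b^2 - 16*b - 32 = (b + 4)*(b^2 - 2*b - 8) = (b + 2)*(b + 4)*(b - 4)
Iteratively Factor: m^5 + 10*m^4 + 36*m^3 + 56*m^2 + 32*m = (m + 4)*(m^4 + 6*m^3 + 12*m^2 + 8*m) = m*(m + 4)*(m^3 + 6*m^2 + 12*m + 8) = m*(m + 2)*(m + 4)*(m^2 + 4*m + 4) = m*(m + 2)^2*(m + 4)*(m + 2)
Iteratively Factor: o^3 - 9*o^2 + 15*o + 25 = (o - 5)*(o^2 - 4*o - 5) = (o - 5)^2*(o + 1)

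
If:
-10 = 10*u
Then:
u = -1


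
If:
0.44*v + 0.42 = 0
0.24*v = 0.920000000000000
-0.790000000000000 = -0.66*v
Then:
No Solution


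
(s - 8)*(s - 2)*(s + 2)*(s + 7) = s^4 - s^3 - 60*s^2 + 4*s + 224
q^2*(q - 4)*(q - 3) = q^4 - 7*q^3 + 12*q^2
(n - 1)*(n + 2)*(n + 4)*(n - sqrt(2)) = n^4 - sqrt(2)*n^3 + 5*n^3 - 5*sqrt(2)*n^2 + 2*n^2 - 8*n - 2*sqrt(2)*n + 8*sqrt(2)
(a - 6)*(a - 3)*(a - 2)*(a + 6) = a^4 - 5*a^3 - 30*a^2 + 180*a - 216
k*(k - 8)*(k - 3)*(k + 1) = k^4 - 10*k^3 + 13*k^2 + 24*k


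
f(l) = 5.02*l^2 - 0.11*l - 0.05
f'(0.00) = -0.11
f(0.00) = -0.05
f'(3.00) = 30.01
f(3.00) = 44.80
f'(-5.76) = -57.94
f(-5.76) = 167.14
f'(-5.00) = -50.31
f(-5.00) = 126.00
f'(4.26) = 42.66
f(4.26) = 90.58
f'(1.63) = 16.26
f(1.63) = 13.11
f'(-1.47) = -14.87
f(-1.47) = 10.96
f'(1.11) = 11.03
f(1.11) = 6.01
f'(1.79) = 17.86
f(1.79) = 15.84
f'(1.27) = 12.64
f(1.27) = 7.91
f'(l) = 10.04*l - 0.11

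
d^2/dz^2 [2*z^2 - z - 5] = 4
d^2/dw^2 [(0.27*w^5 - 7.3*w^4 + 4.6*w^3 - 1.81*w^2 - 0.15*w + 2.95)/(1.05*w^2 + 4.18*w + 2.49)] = (1.78605*w^7 + 2.86398000000001*w^6 - 122.921154*w^5 - 795.4998*w^4 - 1029.94711*w^3 - 207.95472*w^2 + 251.16111*w + 68.339708)/(1.157625*w^6 + 13.82535*w^5 + 63.273735*w^4 + 138.606292*w^3 + 150.049143*w^2 + 77.749254*w + 15.438249)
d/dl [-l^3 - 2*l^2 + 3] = l*(-3*l - 4)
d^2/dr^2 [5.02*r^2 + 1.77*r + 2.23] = 10.0400000000000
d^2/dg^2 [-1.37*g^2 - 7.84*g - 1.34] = -2.74000000000000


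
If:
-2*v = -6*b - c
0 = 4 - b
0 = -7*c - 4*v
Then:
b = 4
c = -16/3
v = 28/3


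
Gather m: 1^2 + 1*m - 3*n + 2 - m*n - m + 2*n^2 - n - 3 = -m*n + 2*n^2 - 4*n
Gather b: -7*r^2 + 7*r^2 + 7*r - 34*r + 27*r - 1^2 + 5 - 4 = 0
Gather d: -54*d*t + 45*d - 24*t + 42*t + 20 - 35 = d*(45 - 54*t) + 18*t - 15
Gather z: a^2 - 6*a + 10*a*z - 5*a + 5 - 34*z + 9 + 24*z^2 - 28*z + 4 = a^2 - 11*a + 24*z^2 + z*(10*a - 62) + 18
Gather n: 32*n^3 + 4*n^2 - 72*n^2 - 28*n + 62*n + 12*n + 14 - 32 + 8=32*n^3 - 68*n^2 + 46*n - 10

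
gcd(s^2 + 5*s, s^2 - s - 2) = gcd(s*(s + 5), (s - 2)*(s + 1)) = 1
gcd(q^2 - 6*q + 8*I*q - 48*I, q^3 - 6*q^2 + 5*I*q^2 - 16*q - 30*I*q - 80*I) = 1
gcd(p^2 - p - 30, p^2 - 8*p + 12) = p - 6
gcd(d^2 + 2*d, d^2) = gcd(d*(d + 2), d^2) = d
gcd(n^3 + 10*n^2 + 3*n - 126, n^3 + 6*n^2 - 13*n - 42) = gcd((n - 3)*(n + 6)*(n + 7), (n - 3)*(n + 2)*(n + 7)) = n^2 + 4*n - 21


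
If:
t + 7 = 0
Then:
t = -7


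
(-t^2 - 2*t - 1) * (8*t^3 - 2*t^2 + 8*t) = -8*t^5 - 14*t^4 - 12*t^3 - 14*t^2 - 8*t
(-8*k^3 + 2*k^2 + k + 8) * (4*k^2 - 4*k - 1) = -32*k^5 + 40*k^4 + 4*k^3 + 26*k^2 - 33*k - 8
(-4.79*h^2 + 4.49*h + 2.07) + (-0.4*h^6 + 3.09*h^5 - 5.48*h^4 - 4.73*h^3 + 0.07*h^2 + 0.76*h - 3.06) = -0.4*h^6 + 3.09*h^5 - 5.48*h^4 - 4.73*h^3 - 4.72*h^2 + 5.25*h - 0.99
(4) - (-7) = 11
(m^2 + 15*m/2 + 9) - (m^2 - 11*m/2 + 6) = 13*m + 3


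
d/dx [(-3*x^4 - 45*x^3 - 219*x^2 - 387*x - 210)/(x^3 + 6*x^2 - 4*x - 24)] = 3*(-x^4 - 8*x^3 + 31*x^2 + 382*x + 704)/(x^4 + 8*x^3 - 8*x^2 - 96*x + 144)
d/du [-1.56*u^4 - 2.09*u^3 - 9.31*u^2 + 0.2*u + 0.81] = -6.24*u^3 - 6.27*u^2 - 18.62*u + 0.2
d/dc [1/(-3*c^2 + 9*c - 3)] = (2*c - 3)/(3*(c^2 - 3*c + 1)^2)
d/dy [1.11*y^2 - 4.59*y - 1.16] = 2.22*y - 4.59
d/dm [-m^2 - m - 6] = -2*m - 1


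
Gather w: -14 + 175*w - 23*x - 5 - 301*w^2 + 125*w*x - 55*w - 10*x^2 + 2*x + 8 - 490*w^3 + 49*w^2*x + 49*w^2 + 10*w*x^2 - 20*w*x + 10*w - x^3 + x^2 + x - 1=-490*w^3 + w^2*(49*x - 252) + w*(10*x^2 + 105*x + 130) - x^3 - 9*x^2 - 20*x - 12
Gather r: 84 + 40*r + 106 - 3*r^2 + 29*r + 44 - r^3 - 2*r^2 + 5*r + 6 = -r^3 - 5*r^2 + 74*r + 240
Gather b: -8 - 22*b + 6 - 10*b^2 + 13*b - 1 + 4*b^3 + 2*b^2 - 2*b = 4*b^3 - 8*b^2 - 11*b - 3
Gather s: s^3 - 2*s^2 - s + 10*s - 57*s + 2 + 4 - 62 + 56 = s^3 - 2*s^2 - 48*s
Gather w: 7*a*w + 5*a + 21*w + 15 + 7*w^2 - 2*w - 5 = 5*a + 7*w^2 + w*(7*a + 19) + 10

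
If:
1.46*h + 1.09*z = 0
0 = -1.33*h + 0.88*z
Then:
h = 0.00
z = 0.00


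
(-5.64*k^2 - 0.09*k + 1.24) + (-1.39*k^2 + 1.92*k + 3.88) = -7.03*k^2 + 1.83*k + 5.12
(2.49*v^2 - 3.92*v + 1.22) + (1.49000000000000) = 2.49*v^2 - 3.92*v + 2.71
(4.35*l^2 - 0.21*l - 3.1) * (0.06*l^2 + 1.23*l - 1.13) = 0.261*l^4 + 5.3379*l^3 - 5.3598*l^2 - 3.5757*l + 3.503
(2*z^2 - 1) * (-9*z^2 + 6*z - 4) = -18*z^4 + 12*z^3 + z^2 - 6*z + 4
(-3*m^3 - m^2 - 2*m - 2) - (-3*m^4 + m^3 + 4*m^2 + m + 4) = 3*m^4 - 4*m^3 - 5*m^2 - 3*m - 6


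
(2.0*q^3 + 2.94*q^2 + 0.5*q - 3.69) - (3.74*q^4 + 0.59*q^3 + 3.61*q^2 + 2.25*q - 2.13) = -3.74*q^4 + 1.41*q^3 - 0.67*q^2 - 1.75*q - 1.56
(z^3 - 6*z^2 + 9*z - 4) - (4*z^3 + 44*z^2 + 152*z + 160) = -3*z^3 - 50*z^2 - 143*z - 164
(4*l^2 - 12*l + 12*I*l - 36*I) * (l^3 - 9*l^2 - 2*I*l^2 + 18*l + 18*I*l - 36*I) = 4*l^5 - 48*l^4 + 4*I*l^4 + 204*l^3 - 48*I*l^3 - 504*l^2 + 180*I*l^2 + 1080*l - 216*I*l - 1296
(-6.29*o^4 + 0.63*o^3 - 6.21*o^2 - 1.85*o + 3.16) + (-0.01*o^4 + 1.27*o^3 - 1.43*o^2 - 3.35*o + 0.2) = -6.3*o^4 + 1.9*o^3 - 7.64*o^2 - 5.2*o + 3.36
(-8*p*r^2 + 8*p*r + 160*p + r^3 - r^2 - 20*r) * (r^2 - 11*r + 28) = -8*p*r^4 + 96*p*r^3 - 152*p*r^2 - 1536*p*r + 4480*p + r^5 - 12*r^4 + 19*r^3 + 192*r^2 - 560*r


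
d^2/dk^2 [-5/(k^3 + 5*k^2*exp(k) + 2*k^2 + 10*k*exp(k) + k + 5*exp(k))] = 5*((5*k^2*exp(k) + 30*k*exp(k) + 6*k + 35*exp(k) + 4)*(k^3 + 5*k^2*exp(k) + 2*k^2 + 10*k*exp(k) + k + 5*exp(k)) - 2*(5*k^2*exp(k) + 3*k^2 + 20*k*exp(k) + 4*k + 15*exp(k) + 1)^2)/(k^3 + 5*k^2*exp(k) + 2*k^2 + 10*k*exp(k) + k + 5*exp(k))^3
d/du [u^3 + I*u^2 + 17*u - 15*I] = 3*u^2 + 2*I*u + 17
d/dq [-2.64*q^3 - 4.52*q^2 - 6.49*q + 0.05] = -7.92*q^2 - 9.04*q - 6.49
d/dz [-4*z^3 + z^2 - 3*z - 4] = -12*z^2 + 2*z - 3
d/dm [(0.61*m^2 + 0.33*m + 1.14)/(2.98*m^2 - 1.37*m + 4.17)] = (-1.8191*m^2 - 1.707*m + 2.9379)/(8.8804*m^4 - 8.1652*m^3 + 26.7301*m^2 - 11.4258*m + 17.3889)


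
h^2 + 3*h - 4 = (h - 1)*(h + 4)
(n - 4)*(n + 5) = n^2 + n - 20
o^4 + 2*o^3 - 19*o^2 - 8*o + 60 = (o - 3)*(o - 2)*(o + 2)*(o + 5)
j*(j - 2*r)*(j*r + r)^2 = j^4*r^2 - 2*j^3*r^3 + 2*j^3*r^2 - 4*j^2*r^3 + j^2*r^2 - 2*j*r^3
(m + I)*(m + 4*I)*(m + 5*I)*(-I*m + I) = -I*m^4 + 10*m^3 + I*m^3 - 10*m^2 + 29*I*m^2 - 20*m - 29*I*m + 20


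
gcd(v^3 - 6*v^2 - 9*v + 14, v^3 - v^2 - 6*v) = v + 2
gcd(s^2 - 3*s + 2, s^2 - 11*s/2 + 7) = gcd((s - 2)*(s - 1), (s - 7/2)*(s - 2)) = s - 2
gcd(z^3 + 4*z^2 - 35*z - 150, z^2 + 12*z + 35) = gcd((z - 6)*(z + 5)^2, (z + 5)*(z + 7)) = z + 5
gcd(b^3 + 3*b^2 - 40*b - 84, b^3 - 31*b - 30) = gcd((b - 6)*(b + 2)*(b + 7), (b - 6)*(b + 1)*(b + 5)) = b - 6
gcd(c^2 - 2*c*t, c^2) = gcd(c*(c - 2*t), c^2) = c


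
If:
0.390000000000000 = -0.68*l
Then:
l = -0.57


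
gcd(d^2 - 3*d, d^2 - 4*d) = d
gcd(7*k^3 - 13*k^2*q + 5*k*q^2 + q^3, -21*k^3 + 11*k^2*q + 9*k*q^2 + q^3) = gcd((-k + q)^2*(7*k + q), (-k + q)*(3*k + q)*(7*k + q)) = -7*k^2 + 6*k*q + q^2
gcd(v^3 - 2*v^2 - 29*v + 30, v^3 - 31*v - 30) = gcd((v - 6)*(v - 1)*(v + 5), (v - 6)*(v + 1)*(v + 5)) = v^2 - v - 30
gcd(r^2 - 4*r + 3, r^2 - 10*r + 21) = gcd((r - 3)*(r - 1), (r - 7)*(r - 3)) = r - 3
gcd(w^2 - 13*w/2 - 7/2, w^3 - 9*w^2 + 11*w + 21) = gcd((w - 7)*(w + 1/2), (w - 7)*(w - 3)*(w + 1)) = w - 7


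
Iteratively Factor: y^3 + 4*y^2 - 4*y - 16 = (y + 4)*(y^2 - 4) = (y - 2)*(y + 4)*(y + 2)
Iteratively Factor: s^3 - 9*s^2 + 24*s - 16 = (s - 1)*(s^2 - 8*s + 16) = (s - 4)*(s - 1)*(s - 4)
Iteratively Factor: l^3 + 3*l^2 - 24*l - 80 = (l + 4)*(l^2 - l - 20) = (l + 4)^2*(l - 5)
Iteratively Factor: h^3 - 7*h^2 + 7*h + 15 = (h - 3)*(h^2 - 4*h - 5) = (h - 5)*(h - 3)*(h + 1)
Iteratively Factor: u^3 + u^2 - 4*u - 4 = (u + 1)*(u^2 - 4) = (u - 2)*(u + 1)*(u + 2)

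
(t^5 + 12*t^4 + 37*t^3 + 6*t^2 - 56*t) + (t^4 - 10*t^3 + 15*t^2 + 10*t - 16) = t^5 + 13*t^4 + 27*t^3 + 21*t^2 - 46*t - 16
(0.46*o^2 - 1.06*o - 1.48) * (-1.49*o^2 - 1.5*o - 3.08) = -0.6854*o^4 + 0.8894*o^3 + 2.3784*o^2 + 5.4848*o + 4.5584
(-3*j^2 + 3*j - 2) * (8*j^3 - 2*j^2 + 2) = -24*j^5 + 30*j^4 - 22*j^3 - 2*j^2 + 6*j - 4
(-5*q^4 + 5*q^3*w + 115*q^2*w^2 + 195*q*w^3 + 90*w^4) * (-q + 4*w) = 5*q^5 - 25*q^4*w - 95*q^3*w^2 + 265*q^2*w^3 + 690*q*w^4 + 360*w^5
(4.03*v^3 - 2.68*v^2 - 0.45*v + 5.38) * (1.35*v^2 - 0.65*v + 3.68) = 5.4405*v^5 - 6.2375*v^4 + 15.9649*v^3 - 2.3069*v^2 - 5.153*v + 19.7984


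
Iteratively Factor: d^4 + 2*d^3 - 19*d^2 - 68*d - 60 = (d + 3)*(d^3 - d^2 - 16*d - 20) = (d + 2)*(d + 3)*(d^2 - 3*d - 10) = (d - 5)*(d + 2)*(d + 3)*(d + 2)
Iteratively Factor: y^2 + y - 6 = (y + 3)*(y - 2)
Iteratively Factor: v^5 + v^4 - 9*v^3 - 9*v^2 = (v + 1)*(v^4 - 9*v^2) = (v + 1)*(v + 3)*(v^3 - 3*v^2) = v*(v + 1)*(v + 3)*(v^2 - 3*v) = v^2*(v + 1)*(v + 3)*(v - 3)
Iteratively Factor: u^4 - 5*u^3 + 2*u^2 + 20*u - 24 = (u + 2)*(u^3 - 7*u^2 + 16*u - 12) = (u - 3)*(u + 2)*(u^2 - 4*u + 4) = (u - 3)*(u - 2)*(u + 2)*(u - 2)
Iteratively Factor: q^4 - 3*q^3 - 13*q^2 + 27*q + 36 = (q - 3)*(q^3 - 13*q - 12) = (q - 3)*(q + 3)*(q^2 - 3*q - 4) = (q - 4)*(q - 3)*(q + 3)*(q + 1)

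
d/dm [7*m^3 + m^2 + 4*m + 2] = 21*m^2 + 2*m + 4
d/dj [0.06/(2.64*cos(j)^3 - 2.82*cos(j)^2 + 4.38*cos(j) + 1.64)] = (0.4752*cos(j)^2 - 0.3384*cos(j) + 0.2628)*sin(j)/(2.64*cos(j)^3 - 2.82*cos(j)^2 + 4.38*cos(j) + 1.64)^2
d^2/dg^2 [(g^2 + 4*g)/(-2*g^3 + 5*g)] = 4*(-2*g^3 - 24*g^2 - 15*g - 20)/(8*g^6 - 60*g^4 + 150*g^2 - 125)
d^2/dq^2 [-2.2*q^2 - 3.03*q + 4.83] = -4.40000000000000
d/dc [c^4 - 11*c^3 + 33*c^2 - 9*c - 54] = 4*c^3 - 33*c^2 + 66*c - 9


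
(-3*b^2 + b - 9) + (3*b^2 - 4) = b - 13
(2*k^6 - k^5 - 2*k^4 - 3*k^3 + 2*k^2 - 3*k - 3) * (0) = 0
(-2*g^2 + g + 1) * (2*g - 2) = -4*g^3 + 6*g^2 - 2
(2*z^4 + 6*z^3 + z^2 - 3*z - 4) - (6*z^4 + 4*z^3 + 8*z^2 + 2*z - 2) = -4*z^4 + 2*z^3 - 7*z^2 - 5*z - 2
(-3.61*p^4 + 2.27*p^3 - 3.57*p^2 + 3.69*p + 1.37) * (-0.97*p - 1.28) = 3.5017*p^5 + 2.4189*p^4 + 0.5573*p^3 + 0.9903*p^2 - 6.0521*p - 1.7536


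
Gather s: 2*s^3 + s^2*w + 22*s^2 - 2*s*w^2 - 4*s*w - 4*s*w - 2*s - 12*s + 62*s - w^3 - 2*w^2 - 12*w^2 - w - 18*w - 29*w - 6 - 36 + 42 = 2*s^3 + s^2*(w + 22) + s*(-2*w^2 - 8*w + 48) - w^3 - 14*w^2 - 48*w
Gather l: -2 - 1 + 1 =-2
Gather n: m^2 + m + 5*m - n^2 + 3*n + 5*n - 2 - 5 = m^2 + 6*m - n^2 + 8*n - 7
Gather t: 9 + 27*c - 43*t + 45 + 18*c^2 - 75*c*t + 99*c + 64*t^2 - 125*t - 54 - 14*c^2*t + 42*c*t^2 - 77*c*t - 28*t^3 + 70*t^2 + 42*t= 18*c^2 + 126*c - 28*t^3 + t^2*(42*c + 134) + t*(-14*c^2 - 152*c - 126)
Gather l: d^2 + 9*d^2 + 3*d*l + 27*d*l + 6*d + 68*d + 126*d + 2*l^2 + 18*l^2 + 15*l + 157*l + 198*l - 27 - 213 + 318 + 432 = 10*d^2 + 200*d + 20*l^2 + l*(30*d + 370) + 510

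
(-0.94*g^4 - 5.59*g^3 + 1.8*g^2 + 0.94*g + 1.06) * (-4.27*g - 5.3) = 4.0138*g^5 + 28.8513*g^4 + 21.941*g^3 - 13.5538*g^2 - 9.5082*g - 5.618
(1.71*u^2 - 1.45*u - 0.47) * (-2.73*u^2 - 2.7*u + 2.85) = -4.6683*u^4 - 0.6585*u^3 + 10.0716*u^2 - 2.8635*u - 1.3395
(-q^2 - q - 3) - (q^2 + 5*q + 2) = -2*q^2 - 6*q - 5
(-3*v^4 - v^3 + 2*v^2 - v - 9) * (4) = -12*v^4 - 4*v^3 + 8*v^2 - 4*v - 36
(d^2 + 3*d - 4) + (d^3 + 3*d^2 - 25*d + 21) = d^3 + 4*d^2 - 22*d + 17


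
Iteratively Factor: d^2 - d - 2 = (d + 1)*(d - 2)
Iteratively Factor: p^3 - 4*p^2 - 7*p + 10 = (p - 5)*(p^2 + p - 2) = (p - 5)*(p - 1)*(p + 2)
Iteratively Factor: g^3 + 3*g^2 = (g + 3)*(g^2) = g*(g + 3)*(g)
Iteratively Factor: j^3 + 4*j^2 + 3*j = (j + 3)*(j^2 + j) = (j + 1)*(j + 3)*(j)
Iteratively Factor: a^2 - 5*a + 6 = (a - 2)*(a - 3)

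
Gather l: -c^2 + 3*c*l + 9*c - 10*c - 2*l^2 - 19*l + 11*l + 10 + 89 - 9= -c^2 - c - 2*l^2 + l*(3*c - 8) + 90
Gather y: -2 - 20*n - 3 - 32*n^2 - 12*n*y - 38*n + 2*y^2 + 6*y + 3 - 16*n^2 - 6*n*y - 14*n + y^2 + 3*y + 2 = -48*n^2 - 72*n + 3*y^2 + y*(9 - 18*n)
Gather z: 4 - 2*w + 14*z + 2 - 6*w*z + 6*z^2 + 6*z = -2*w + 6*z^2 + z*(20 - 6*w) + 6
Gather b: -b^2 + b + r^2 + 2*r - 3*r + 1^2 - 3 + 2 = -b^2 + b + r^2 - r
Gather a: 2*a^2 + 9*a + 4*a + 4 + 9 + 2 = 2*a^2 + 13*a + 15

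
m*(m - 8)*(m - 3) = m^3 - 11*m^2 + 24*m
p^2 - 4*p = p*(p - 4)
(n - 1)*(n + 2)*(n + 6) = n^3 + 7*n^2 + 4*n - 12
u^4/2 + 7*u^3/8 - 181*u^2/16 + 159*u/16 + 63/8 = (u/2 + 1/4)*(u - 3)*(u - 7/4)*(u + 6)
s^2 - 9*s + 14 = (s - 7)*(s - 2)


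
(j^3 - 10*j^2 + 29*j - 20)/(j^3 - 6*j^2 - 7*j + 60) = (j - 1)/(j + 3)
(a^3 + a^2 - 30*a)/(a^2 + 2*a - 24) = a*(a - 5)/(a - 4)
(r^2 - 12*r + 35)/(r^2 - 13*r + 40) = (r - 7)/(r - 8)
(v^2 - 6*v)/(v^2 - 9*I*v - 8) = v*(6 - v)/(-v^2 + 9*I*v + 8)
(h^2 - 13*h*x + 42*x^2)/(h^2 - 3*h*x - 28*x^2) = (h - 6*x)/(h + 4*x)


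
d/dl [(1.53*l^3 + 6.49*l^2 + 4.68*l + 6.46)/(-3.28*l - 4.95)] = (-10.0368*l^3 - 44.0077*l^2 - 64.251*l - 1.9772)/(10.7584*l^2 + 32.472*l + 24.5025)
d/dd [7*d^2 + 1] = 14*d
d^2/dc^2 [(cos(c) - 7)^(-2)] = 2*(-7*cos(c) - cos(2*c) + 2)/(cos(c) - 7)^4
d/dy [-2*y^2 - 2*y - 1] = -4*y - 2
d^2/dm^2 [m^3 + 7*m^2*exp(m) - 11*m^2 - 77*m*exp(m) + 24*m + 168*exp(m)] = 7*m^2*exp(m) - 49*m*exp(m) + 6*m + 28*exp(m) - 22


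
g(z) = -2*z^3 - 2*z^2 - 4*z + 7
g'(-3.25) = -54.38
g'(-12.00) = -820.00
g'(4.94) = -170.18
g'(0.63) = -8.90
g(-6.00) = 391.00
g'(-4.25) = -95.38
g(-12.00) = 3223.00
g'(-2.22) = -24.69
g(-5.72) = 338.74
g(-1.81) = 19.55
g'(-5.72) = -177.43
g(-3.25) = 67.53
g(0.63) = 3.19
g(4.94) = -302.67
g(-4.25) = 141.41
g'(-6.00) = -196.00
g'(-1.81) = -16.42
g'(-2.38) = -28.47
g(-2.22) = 27.91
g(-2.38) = 32.15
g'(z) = -6*z^2 - 4*z - 4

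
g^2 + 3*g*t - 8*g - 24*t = (g - 8)*(g + 3*t)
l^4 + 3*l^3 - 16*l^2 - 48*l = l*(l - 4)*(l + 3)*(l + 4)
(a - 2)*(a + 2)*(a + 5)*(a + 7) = a^4 + 12*a^3 + 31*a^2 - 48*a - 140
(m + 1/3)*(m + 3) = m^2 + 10*m/3 + 1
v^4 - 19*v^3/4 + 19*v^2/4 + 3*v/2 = v*(v - 3)*(v - 2)*(v + 1/4)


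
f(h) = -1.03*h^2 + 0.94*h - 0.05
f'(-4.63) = 10.48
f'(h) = 0.94 - 2.06*h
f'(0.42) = 0.07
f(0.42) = 0.16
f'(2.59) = -4.40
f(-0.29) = -0.41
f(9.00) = -75.02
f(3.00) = -6.50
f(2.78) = -5.40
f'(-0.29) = 1.54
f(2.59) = -4.52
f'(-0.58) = 2.13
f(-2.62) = -9.58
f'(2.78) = -4.79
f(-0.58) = -0.94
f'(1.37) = -1.88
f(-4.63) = -26.48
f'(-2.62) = 6.34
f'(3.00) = -5.24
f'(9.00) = -17.60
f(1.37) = -0.70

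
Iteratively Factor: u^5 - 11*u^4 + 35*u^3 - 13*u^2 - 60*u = (u + 1)*(u^4 - 12*u^3 + 47*u^2 - 60*u) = (u - 3)*(u + 1)*(u^3 - 9*u^2 + 20*u) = (u - 5)*(u - 3)*(u + 1)*(u^2 - 4*u) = u*(u - 5)*(u - 3)*(u + 1)*(u - 4)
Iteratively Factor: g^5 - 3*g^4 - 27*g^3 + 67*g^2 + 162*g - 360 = (g + 4)*(g^4 - 7*g^3 + g^2 + 63*g - 90) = (g - 5)*(g + 4)*(g^3 - 2*g^2 - 9*g + 18) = (g - 5)*(g - 2)*(g + 4)*(g^2 - 9) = (g - 5)*(g - 3)*(g - 2)*(g + 4)*(g + 3)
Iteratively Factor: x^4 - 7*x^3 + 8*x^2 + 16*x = (x - 4)*(x^3 - 3*x^2 - 4*x) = (x - 4)*(x + 1)*(x^2 - 4*x) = x*(x - 4)*(x + 1)*(x - 4)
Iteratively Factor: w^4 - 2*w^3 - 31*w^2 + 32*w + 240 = (w + 4)*(w^3 - 6*w^2 - 7*w + 60) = (w + 3)*(w + 4)*(w^2 - 9*w + 20) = (w - 4)*(w + 3)*(w + 4)*(w - 5)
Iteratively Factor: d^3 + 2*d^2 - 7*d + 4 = (d - 1)*(d^2 + 3*d - 4) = (d - 1)^2*(d + 4)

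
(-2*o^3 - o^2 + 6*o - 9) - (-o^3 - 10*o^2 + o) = -o^3 + 9*o^2 + 5*o - 9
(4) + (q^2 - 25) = q^2 - 21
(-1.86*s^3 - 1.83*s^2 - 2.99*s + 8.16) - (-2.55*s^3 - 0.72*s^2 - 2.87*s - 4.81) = 0.69*s^3 - 1.11*s^2 - 0.12*s + 12.97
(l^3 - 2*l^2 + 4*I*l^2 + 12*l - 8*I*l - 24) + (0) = l^3 - 2*l^2 + 4*I*l^2 + 12*l - 8*I*l - 24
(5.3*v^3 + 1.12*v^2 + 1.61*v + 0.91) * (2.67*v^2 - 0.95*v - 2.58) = 14.151*v^5 - 2.0446*v^4 - 10.4393*v^3 - 1.9894*v^2 - 5.0183*v - 2.3478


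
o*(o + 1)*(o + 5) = o^3 + 6*o^2 + 5*o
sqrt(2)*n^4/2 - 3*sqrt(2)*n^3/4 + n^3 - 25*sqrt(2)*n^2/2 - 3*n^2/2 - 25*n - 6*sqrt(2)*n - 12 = (n - 6)*(n + 1/2)*(n + 4)*(sqrt(2)*n/2 + 1)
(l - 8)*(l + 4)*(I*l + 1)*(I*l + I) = -l^4 + 3*l^3 + I*l^3 + 36*l^2 - 3*I*l^2 + 32*l - 36*I*l - 32*I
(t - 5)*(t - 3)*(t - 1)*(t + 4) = t^4 - 5*t^3 - 13*t^2 + 77*t - 60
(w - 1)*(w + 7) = w^2 + 6*w - 7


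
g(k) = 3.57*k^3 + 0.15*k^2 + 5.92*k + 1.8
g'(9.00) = 876.13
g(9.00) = 2669.76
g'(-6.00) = 389.68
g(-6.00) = -799.44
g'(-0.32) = 6.92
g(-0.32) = -0.20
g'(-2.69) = 82.61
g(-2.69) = -82.53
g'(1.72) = 38.12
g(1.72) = 30.59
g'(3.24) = 119.32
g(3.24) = 143.98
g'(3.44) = 133.69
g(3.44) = 169.27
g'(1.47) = 29.50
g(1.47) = 22.17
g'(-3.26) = 118.76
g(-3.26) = -139.59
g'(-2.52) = 73.18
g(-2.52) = -69.30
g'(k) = 10.71*k^2 + 0.3*k + 5.92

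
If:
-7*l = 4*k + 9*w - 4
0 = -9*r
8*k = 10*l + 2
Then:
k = 9/16 - 15*w/16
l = 1/4 - 3*w/4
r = 0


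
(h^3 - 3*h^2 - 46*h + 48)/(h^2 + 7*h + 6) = (h^2 - 9*h + 8)/(h + 1)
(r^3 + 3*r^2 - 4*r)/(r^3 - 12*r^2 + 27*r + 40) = r*(r^2 + 3*r - 4)/(r^3 - 12*r^2 + 27*r + 40)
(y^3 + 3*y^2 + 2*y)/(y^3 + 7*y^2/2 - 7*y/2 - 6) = 2*y*(y + 2)/(2*y^2 + 5*y - 12)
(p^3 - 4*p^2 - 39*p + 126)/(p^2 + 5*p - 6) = (p^2 - 10*p + 21)/(p - 1)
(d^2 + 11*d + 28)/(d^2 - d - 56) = (d + 4)/(d - 8)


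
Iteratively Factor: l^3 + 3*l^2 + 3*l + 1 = (l + 1)*(l^2 + 2*l + 1) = (l + 1)^2*(l + 1)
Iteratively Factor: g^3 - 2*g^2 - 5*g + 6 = (g - 3)*(g^2 + g - 2) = (g - 3)*(g + 2)*(g - 1)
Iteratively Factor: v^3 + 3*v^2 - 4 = (v + 2)*(v^2 + v - 2) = (v + 2)^2*(v - 1)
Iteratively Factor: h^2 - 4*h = (h)*(h - 4)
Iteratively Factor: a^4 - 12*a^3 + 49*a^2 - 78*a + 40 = (a - 5)*(a^3 - 7*a^2 + 14*a - 8) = (a - 5)*(a - 4)*(a^2 - 3*a + 2) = (a - 5)*(a - 4)*(a - 1)*(a - 2)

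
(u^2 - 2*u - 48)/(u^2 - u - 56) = (u + 6)/(u + 7)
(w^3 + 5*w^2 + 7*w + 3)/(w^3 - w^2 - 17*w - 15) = (w + 1)/(w - 5)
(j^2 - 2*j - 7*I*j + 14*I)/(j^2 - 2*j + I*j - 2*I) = (j - 7*I)/(j + I)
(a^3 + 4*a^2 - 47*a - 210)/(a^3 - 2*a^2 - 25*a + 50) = (a^2 - a - 42)/(a^2 - 7*a + 10)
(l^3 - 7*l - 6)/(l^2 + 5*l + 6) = (l^2 - 2*l - 3)/(l + 3)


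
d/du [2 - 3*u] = -3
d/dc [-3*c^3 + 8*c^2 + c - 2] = -9*c^2 + 16*c + 1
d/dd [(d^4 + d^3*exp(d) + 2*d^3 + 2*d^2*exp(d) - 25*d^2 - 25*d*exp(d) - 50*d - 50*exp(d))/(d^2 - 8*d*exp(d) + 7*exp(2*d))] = ((d^2 - 8*d*exp(d) + 7*exp(2*d))*(d^3*exp(d) + 4*d^3 + 5*d^2*exp(d) + 6*d^2 - 21*d*exp(d) - 50*d - 75*exp(d) - 50) + 2*(4*d*exp(d) - d - 7*exp(2*d) + 4*exp(d))*(d^4 + d^3*exp(d) + 2*d^3 + 2*d^2*exp(d) - 25*d^2 - 25*d*exp(d) - 50*d - 50*exp(d)))/(d^2 - 8*d*exp(d) + 7*exp(2*d))^2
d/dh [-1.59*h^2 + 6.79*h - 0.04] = 6.79 - 3.18*h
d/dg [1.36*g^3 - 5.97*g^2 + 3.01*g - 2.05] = 4.08*g^2 - 11.94*g + 3.01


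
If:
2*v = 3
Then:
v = 3/2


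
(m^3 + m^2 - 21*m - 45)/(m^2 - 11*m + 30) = (m^2 + 6*m + 9)/(m - 6)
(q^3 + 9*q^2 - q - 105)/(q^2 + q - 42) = (q^2 + 2*q - 15)/(q - 6)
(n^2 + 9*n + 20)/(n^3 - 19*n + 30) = (n + 4)/(n^2 - 5*n + 6)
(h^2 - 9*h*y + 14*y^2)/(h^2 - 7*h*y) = (h - 2*y)/h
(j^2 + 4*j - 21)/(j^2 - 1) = (j^2 + 4*j - 21)/(j^2 - 1)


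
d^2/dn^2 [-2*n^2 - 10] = -4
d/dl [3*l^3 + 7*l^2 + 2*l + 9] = 9*l^2 + 14*l + 2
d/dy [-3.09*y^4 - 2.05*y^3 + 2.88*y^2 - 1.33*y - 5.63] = -12.36*y^3 - 6.15*y^2 + 5.76*y - 1.33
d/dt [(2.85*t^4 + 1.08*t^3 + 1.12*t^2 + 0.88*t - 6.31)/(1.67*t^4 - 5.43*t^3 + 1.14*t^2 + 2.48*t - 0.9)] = (-17.2791*t^6 + 2.7572*t^5 + 24.108*t^4 + 46.8044*t^3 - 103.9315*t^2 + 12.3708*t + 14.8568)/(2.7889*t^8 - 18.1362*t^7 + 33.2925*t^6 - 4.0972*t^5 - 28.6392*t^4 + 15.4284*t^3 + 4.0984*t^2 - 4.464*t + 0.81)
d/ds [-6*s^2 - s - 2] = -12*s - 1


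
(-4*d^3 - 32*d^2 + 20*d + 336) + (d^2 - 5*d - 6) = -4*d^3 - 31*d^2 + 15*d + 330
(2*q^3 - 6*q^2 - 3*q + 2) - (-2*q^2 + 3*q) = 2*q^3 - 4*q^2 - 6*q + 2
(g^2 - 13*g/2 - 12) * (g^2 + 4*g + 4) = g^4 - 5*g^3/2 - 34*g^2 - 74*g - 48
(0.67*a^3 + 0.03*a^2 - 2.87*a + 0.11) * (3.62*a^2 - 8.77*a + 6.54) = 2.4254*a^5 - 5.7673*a^4 - 6.2707*a^3 + 25.7643*a^2 - 19.7345*a + 0.7194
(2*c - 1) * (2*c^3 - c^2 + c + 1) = 4*c^4 - 4*c^3 + 3*c^2 + c - 1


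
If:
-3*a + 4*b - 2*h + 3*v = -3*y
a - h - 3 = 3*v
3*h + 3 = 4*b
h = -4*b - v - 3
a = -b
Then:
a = 12/41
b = -12/41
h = -57/41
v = -18/41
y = 8/41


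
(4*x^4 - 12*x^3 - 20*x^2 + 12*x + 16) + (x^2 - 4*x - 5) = 4*x^4 - 12*x^3 - 19*x^2 + 8*x + 11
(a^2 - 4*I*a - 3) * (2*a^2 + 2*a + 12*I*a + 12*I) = 2*a^4 + 2*a^3 + 4*I*a^3 + 42*a^2 + 4*I*a^2 + 42*a - 36*I*a - 36*I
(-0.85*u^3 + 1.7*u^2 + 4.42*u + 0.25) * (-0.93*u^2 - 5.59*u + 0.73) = 0.7905*u^5 + 3.1705*u^4 - 14.2341*u^3 - 23.6993*u^2 + 1.8291*u + 0.1825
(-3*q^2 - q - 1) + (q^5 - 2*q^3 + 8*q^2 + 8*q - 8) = q^5 - 2*q^3 + 5*q^2 + 7*q - 9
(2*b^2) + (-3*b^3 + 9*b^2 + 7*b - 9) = -3*b^3 + 11*b^2 + 7*b - 9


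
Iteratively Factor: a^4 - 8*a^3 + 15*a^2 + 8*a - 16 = (a - 4)*(a^3 - 4*a^2 - a + 4) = (a - 4)*(a + 1)*(a^2 - 5*a + 4) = (a - 4)^2*(a + 1)*(a - 1)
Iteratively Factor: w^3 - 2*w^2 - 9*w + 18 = (w - 3)*(w^2 + w - 6) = (w - 3)*(w - 2)*(w + 3)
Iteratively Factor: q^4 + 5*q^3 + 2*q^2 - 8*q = (q)*(q^3 + 5*q^2 + 2*q - 8) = q*(q - 1)*(q^2 + 6*q + 8) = q*(q - 1)*(q + 4)*(q + 2)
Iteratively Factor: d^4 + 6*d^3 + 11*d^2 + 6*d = (d + 2)*(d^3 + 4*d^2 + 3*d) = (d + 2)*(d + 3)*(d^2 + d) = (d + 1)*(d + 2)*(d + 3)*(d)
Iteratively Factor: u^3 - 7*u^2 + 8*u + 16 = (u + 1)*(u^2 - 8*u + 16) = (u - 4)*(u + 1)*(u - 4)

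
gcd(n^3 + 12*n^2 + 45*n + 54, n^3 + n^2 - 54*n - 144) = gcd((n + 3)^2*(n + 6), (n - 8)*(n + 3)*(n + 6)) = n^2 + 9*n + 18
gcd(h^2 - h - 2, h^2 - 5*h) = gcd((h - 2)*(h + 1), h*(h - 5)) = 1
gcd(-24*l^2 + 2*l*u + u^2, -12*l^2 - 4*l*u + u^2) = 1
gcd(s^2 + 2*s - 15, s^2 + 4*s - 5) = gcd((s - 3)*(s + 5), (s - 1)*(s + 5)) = s + 5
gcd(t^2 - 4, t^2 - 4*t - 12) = t + 2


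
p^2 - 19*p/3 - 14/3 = (p - 7)*(p + 2/3)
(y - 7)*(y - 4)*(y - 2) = y^3 - 13*y^2 + 50*y - 56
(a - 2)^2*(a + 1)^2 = a^4 - 2*a^3 - 3*a^2 + 4*a + 4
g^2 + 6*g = g*(g + 6)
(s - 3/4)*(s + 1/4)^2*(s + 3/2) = s^4 + 5*s^3/4 - 11*s^2/16 - 33*s/64 - 9/128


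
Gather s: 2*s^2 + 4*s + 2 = 2*s^2 + 4*s + 2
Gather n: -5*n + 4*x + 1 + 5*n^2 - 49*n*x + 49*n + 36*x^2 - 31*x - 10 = 5*n^2 + n*(44 - 49*x) + 36*x^2 - 27*x - 9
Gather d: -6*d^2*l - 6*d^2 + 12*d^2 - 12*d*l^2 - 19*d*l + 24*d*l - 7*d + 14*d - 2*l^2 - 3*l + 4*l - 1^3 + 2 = d^2*(6 - 6*l) + d*(-12*l^2 + 5*l + 7) - 2*l^2 + l + 1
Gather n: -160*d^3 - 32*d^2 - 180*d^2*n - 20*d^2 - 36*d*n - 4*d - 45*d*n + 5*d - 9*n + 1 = -160*d^3 - 52*d^2 + d + n*(-180*d^2 - 81*d - 9) + 1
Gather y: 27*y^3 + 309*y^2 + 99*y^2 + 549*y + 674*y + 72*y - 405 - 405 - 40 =27*y^3 + 408*y^2 + 1295*y - 850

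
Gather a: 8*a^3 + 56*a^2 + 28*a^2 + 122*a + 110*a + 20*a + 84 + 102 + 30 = 8*a^3 + 84*a^2 + 252*a + 216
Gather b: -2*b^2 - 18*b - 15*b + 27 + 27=-2*b^2 - 33*b + 54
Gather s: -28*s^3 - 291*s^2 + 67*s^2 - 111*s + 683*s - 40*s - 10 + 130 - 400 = -28*s^3 - 224*s^2 + 532*s - 280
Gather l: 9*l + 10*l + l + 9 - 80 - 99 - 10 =20*l - 180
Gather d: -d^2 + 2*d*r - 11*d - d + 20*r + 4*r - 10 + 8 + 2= -d^2 + d*(2*r - 12) + 24*r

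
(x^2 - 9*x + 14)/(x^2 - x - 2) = (x - 7)/(x + 1)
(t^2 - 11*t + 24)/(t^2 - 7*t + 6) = (t^2 - 11*t + 24)/(t^2 - 7*t + 6)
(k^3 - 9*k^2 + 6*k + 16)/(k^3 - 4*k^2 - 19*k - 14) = (k^2 - 10*k + 16)/(k^2 - 5*k - 14)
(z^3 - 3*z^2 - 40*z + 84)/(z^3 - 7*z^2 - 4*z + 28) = (z + 6)/(z + 2)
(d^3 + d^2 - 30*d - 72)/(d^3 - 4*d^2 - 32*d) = (d^2 - 3*d - 18)/(d*(d - 8))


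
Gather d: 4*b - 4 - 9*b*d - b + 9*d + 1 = 3*b + d*(9 - 9*b) - 3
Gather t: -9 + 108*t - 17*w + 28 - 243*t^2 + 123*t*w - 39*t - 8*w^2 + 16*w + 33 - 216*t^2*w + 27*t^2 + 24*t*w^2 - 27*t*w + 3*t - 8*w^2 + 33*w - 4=t^2*(-216*w - 216) + t*(24*w^2 + 96*w + 72) - 16*w^2 + 32*w + 48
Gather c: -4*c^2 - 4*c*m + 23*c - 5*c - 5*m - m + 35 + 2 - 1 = -4*c^2 + c*(18 - 4*m) - 6*m + 36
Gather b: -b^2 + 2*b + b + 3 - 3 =-b^2 + 3*b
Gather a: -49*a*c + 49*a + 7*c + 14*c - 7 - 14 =a*(49 - 49*c) + 21*c - 21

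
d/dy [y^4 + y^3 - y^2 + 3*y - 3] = 4*y^3 + 3*y^2 - 2*y + 3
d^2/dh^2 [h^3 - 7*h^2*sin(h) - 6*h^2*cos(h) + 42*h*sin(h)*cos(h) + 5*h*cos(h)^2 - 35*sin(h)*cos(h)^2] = 7*h^2*sin(h) + 6*h^2*cos(h) + 24*h*sin(h) - 84*h*sin(2*h) - 28*h*cos(h) - 10*h*cos(2*h) + 6*h - 21*sin(h)/4 - 10*sin(2*h) + 315*sin(3*h)/4 - 12*cos(h) + 84*cos(2*h)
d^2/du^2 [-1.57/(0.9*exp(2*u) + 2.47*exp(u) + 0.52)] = (-1.57*(1.8*exp(u) + 2.47)*(3.6*exp(u) + 4.94)*exp(u) + (5.652*exp(u) + 3.8779)*(0.9*exp(2*u) + 2.47*exp(u) + 0.52))*exp(u)/(0.9*exp(2*u) + 2.47*exp(u) + 0.52)^3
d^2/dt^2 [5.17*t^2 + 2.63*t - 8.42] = 10.3400000000000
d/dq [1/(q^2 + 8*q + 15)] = 2*(-q - 4)/(q^2 + 8*q + 15)^2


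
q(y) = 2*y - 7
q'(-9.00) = 2.00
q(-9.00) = -25.00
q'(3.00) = 2.00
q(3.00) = -1.00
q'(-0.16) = 2.00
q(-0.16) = -7.32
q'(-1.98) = 2.00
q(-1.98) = -10.96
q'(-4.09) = 2.00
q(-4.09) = -15.18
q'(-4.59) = 2.00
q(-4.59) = -16.18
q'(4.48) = 2.00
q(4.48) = 1.96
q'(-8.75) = 2.00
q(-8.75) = -24.50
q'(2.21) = 2.00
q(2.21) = -2.58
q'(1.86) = 2.00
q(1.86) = -3.28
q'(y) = 2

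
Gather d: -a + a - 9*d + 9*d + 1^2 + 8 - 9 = 0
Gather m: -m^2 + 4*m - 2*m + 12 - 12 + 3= -m^2 + 2*m + 3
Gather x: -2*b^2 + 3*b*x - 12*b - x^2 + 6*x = -2*b^2 - 12*b - x^2 + x*(3*b + 6)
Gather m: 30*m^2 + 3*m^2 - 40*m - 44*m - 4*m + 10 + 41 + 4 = 33*m^2 - 88*m + 55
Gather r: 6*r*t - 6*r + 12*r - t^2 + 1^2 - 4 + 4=r*(6*t + 6) - t^2 + 1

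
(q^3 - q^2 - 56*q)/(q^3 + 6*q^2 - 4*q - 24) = q*(q^2 - q - 56)/(q^3 + 6*q^2 - 4*q - 24)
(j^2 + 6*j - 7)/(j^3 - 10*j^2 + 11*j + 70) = (j^2 + 6*j - 7)/(j^3 - 10*j^2 + 11*j + 70)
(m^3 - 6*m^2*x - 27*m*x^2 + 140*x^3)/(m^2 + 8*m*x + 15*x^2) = (m^2 - 11*m*x + 28*x^2)/(m + 3*x)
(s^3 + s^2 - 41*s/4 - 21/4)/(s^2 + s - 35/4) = (2*s^2 - 5*s - 3)/(2*s - 5)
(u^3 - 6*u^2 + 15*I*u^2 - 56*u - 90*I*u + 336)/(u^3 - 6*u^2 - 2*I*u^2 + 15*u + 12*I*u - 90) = (u^2 + 15*I*u - 56)/(u^2 - 2*I*u + 15)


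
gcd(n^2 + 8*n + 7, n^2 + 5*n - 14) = n + 7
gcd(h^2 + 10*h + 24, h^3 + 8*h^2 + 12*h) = h + 6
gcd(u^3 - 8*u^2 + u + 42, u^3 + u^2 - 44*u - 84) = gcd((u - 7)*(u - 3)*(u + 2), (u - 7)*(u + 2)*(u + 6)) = u^2 - 5*u - 14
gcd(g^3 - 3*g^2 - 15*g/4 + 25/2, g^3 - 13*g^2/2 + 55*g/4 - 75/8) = g^2 - 5*g + 25/4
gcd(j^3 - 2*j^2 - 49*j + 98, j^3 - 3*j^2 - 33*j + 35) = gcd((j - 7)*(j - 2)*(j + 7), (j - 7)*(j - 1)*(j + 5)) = j - 7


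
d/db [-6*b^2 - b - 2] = -12*b - 1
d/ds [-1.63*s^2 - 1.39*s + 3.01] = -3.26*s - 1.39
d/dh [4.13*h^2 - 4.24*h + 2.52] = 8.26*h - 4.24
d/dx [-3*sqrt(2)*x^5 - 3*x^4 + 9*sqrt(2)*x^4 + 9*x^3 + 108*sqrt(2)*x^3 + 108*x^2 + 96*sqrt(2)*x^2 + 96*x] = -15*sqrt(2)*x^4 - 12*x^3 + 36*sqrt(2)*x^3 + 27*x^2 + 324*sqrt(2)*x^2 + 216*x + 192*sqrt(2)*x + 96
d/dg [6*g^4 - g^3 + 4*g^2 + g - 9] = 24*g^3 - 3*g^2 + 8*g + 1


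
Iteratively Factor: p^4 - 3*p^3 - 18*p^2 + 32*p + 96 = (p + 3)*(p^3 - 6*p^2 + 32) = (p + 2)*(p + 3)*(p^2 - 8*p + 16) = (p - 4)*(p + 2)*(p + 3)*(p - 4)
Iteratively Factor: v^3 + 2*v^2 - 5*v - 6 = (v + 3)*(v^2 - v - 2) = (v - 2)*(v + 3)*(v + 1)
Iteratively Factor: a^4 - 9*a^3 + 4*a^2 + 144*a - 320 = (a + 4)*(a^3 - 13*a^2 + 56*a - 80) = (a - 5)*(a + 4)*(a^2 - 8*a + 16) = (a - 5)*(a - 4)*(a + 4)*(a - 4)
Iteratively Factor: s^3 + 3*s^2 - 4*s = (s - 1)*(s^2 + 4*s) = s*(s - 1)*(s + 4)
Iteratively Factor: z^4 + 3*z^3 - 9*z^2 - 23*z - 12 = (z + 1)*(z^3 + 2*z^2 - 11*z - 12) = (z + 1)^2*(z^2 + z - 12) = (z + 1)^2*(z + 4)*(z - 3)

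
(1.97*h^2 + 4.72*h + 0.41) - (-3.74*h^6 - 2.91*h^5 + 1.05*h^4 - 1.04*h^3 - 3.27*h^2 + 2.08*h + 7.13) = 3.74*h^6 + 2.91*h^5 - 1.05*h^4 + 1.04*h^3 + 5.24*h^2 + 2.64*h - 6.72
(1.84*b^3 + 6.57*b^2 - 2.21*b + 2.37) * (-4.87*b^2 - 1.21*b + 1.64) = -8.9608*b^5 - 34.2223*b^4 + 5.8306*b^3 + 1.907*b^2 - 6.4921*b + 3.8868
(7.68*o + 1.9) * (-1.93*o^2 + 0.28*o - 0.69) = -14.8224*o^3 - 1.5166*o^2 - 4.7672*o - 1.311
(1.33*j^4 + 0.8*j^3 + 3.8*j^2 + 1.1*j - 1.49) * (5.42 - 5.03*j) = -6.6899*j^5 + 3.1846*j^4 - 14.778*j^3 + 15.063*j^2 + 13.4567*j - 8.0758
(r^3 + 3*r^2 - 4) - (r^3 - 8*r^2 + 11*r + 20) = 11*r^2 - 11*r - 24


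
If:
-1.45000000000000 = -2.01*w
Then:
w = 0.72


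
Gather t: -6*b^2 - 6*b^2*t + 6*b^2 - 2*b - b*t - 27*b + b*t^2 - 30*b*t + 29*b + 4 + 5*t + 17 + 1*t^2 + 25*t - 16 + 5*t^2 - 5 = t^2*(b + 6) + t*(-6*b^2 - 31*b + 30)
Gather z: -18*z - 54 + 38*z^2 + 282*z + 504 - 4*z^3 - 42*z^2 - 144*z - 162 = -4*z^3 - 4*z^2 + 120*z + 288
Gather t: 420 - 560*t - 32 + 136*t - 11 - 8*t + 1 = 378 - 432*t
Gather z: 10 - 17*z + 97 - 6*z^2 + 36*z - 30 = -6*z^2 + 19*z + 77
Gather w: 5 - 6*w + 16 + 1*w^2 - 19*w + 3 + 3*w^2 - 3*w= 4*w^2 - 28*w + 24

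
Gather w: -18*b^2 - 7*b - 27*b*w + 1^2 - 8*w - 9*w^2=-18*b^2 - 7*b - 9*w^2 + w*(-27*b - 8) + 1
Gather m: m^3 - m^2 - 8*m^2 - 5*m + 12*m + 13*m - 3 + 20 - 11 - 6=m^3 - 9*m^2 + 20*m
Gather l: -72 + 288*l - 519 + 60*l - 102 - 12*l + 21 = 336*l - 672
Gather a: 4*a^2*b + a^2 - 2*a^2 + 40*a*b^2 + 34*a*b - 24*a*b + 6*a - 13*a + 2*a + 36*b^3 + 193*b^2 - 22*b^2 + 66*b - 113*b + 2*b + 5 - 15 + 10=a^2*(4*b - 1) + a*(40*b^2 + 10*b - 5) + 36*b^3 + 171*b^2 - 45*b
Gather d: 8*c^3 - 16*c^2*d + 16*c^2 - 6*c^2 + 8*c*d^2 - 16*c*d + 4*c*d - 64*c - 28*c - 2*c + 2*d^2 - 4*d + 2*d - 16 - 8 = 8*c^3 + 10*c^2 - 94*c + d^2*(8*c + 2) + d*(-16*c^2 - 12*c - 2) - 24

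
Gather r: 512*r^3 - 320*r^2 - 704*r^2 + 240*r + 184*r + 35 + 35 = 512*r^3 - 1024*r^2 + 424*r + 70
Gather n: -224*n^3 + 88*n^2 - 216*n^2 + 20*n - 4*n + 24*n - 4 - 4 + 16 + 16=-224*n^3 - 128*n^2 + 40*n + 24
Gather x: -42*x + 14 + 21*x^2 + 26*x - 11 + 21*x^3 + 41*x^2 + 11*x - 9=21*x^3 + 62*x^2 - 5*x - 6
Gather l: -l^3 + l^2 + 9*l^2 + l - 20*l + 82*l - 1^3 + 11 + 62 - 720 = -l^3 + 10*l^2 + 63*l - 648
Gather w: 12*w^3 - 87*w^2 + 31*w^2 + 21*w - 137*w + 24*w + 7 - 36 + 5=12*w^3 - 56*w^2 - 92*w - 24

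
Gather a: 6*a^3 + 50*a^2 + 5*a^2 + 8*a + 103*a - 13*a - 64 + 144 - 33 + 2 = 6*a^3 + 55*a^2 + 98*a + 49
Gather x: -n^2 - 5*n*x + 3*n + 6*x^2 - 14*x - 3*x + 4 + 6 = -n^2 + 3*n + 6*x^2 + x*(-5*n - 17) + 10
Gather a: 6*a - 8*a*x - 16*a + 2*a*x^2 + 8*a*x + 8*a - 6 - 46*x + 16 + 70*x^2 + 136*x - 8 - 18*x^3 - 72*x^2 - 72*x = a*(2*x^2 - 2) - 18*x^3 - 2*x^2 + 18*x + 2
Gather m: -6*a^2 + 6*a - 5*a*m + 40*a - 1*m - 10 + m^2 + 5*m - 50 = -6*a^2 + 46*a + m^2 + m*(4 - 5*a) - 60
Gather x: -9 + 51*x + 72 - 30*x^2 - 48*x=-30*x^2 + 3*x + 63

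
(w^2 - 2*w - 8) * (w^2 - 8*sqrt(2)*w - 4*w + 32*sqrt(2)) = w^4 - 8*sqrt(2)*w^3 - 6*w^3 + 48*sqrt(2)*w^2 + 32*w - 256*sqrt(2)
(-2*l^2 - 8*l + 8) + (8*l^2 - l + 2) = 6*l^2 - 9*l + 10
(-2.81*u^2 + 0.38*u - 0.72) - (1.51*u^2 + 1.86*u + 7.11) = -4.32*u^2 - 1.48*u - 7.83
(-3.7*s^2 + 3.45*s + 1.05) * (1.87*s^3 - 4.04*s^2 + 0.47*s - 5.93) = -6.919*s^5 + 21.3995*s^4 - 13.7135*s^3 + 19.3205*s^2 - 19.965*s - 6.2265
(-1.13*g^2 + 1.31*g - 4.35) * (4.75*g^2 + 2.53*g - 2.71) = -5.3675*g^4 + 3.3636*g^3 - 14.2859*g^2 - 14.5556*g + 11.7885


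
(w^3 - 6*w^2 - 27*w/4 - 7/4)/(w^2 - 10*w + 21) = (w^2 + w + 1/4)/(w - 3)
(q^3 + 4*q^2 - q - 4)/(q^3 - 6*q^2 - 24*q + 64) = (q^2 - 1)/(q^2 - 10*q + 16)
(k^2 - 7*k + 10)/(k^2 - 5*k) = (k - 2)/k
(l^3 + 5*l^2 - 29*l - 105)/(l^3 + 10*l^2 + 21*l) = (l - 5)/l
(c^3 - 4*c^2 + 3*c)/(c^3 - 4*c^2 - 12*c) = (-c^2 + 4*c - 3)/(-c^2 + 4*c + 12)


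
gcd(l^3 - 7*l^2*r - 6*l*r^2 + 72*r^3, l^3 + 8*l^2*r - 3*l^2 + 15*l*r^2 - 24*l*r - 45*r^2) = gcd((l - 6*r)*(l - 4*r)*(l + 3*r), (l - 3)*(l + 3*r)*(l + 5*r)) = l + 3*r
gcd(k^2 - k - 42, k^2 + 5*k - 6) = k + 6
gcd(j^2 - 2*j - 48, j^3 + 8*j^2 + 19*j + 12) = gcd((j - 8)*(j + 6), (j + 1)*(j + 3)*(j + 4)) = 1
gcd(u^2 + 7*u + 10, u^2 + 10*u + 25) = u + 5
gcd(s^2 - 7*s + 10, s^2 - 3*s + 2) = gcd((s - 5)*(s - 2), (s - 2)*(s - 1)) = s - 2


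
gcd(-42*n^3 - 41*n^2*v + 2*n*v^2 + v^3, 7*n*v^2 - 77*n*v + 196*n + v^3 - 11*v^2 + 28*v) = 7*n + v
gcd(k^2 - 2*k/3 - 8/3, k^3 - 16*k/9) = k + 4/3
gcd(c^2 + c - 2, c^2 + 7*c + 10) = c + 2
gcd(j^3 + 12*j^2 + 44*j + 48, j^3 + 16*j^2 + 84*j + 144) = j^2 + 10*j + 24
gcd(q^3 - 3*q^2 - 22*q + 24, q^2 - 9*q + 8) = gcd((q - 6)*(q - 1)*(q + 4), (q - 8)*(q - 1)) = q - 1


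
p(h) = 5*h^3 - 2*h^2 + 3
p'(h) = 15*h^2 - 4*h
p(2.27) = 51.18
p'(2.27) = 68.21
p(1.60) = 18.36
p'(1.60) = 32.00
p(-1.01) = -4.19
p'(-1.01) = 19.34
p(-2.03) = -47.07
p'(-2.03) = 69.93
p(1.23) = 9.28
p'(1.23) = 17.77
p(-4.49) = -489.91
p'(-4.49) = 320.36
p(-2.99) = -148.53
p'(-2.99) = 146.06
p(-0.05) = 2.99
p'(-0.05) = 0.24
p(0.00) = 3.00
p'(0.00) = 0.00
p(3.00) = 120.00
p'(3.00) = 123.00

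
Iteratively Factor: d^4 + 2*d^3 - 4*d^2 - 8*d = (d + 2)*(d^3 - 4*d) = (d - 2)*(d + 2)*(d^2 + 2*d) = d*(d - 2)*(d + 2)*(d + 2)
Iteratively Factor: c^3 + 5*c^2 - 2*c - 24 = (c - 2)*(c^2 + 7*c + 12) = (c - 2)*(c + 3)*(c + 4)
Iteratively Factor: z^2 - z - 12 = (z + 3)*(z - 4)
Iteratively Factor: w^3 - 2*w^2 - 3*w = (w + 1)*(w^2 - 3*w) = (w - 3)*(w + 1)*(w)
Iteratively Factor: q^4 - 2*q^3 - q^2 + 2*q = (q)*(q^3 - 2*q^2 - q + 2) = q*(q + 1)*(q^2 - 3*q + 2) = q*(q - 1)*(q + 1)*(q - 2)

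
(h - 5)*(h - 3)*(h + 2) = h^3 - 6*h^2 - h + 30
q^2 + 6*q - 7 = (q - 1)*(q + 7)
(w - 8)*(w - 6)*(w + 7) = w^3 - 7*w^2 - 50*w + 336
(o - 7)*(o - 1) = o^2 - 8*o + 7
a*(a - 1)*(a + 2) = a^3 + a^2 - 2*a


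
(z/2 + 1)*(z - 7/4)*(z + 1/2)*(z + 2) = z^4/2 + 11*z^3/8 - 15*z^2/16 - 17*z/4 - 7/4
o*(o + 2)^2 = o^3 + 4*o^2 + 4*o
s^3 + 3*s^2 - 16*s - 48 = (s - 4)*(s + 3)*(s + 4)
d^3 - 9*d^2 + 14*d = d*(d - 7)*(d - 2)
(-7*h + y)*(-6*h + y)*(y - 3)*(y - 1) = 42*h^2*y^2 - 168*h^2*y + 126*h^2 - 13*h*y^3 + 52*h*y^2 - 39*h*y + y^4 - 4*y^3 + 3*y^2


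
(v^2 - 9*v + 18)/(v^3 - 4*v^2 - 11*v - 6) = (v - 3)/(v^2 + 2*v + 1)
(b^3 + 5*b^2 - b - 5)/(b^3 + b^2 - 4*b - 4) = (b^2 + 4*b - 5)/(b^2 - 4)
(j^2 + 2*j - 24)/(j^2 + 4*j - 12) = (j - 4)/(j - 2)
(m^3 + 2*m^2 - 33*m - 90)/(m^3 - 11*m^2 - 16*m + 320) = (m^2 - 3*m - 18)/(m^2 - 16*m + 64)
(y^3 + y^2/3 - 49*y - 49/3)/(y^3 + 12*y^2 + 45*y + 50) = (3*y^3 + y^2 - 147*y - 49)/(3*(y^3 + 12*y^2 + 45*y + 50))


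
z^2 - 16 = (z - 4)*(z + 4)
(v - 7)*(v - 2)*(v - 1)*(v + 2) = v^4 - 8*v^3 + 3*v^2 + 32*v - 28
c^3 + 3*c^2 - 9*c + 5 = (c - 1)^2*(c + 5)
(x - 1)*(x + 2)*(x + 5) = x^3 + 6*x^2 + 3*x - 10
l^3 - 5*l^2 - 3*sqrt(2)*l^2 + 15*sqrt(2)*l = l*(l - 5)*(l - 3*sqrt(2))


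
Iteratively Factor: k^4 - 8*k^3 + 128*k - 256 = (k - 4)*(k^3 - 4*k^2 - 16*k + 64) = (k - 4)*(k + 4)*(k^2 - 8*k + 16) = (k - 4)^2*(k + 4)*(k - 4)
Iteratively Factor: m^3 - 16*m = (m - 4)*(m^2 + 4*m) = (m - 4)*(m + 4)*(m)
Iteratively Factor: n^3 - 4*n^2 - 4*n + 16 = (n + 2)*(n^2 - 6*n + 8) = (n - 2)*(n + 2)*(n - 4)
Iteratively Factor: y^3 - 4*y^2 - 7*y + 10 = (y + 2)*(y^2 - 6*y + 5) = (y - 5)*(y + 2)*(y - 1)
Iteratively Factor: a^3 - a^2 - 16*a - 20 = (a + 2)*(a^2 - 3*a - 10) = (a - 5)*(a + 2)*(a + 2)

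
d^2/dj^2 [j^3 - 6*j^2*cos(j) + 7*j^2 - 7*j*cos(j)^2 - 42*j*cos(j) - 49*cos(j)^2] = 6*j^2*cos(j) + 24*j*sin(j) + 42*j*cos(j) + 14*j*cos(2*j) + 6*j + 84*sin(j) + 14*sin(2*j) - 12*cos(j) + 98*cos(2*j) + 14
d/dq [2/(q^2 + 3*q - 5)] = 2*(-2*q - 3)/(q^2 + 3*q - 5)^2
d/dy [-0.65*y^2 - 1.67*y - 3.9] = -1.3*y - 1.67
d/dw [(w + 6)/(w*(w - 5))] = (-w^2 - 12*w + 30)/(w^2*(w^2 - 10*w + 25))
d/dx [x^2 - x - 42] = 2*x - 1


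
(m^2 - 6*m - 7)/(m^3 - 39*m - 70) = (m + 1)/(m^2 + 7*m + 10)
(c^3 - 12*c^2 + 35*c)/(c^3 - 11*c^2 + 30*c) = (c - 7)/(c - 6)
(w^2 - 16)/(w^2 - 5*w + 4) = (w + 4)/(w - 1)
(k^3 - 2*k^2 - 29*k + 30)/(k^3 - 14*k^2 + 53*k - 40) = (k^2 - k - 30)/(k^2 - 13*k + 40)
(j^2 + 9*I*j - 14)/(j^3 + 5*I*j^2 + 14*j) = (j + 2*I)/(j*(j - 2*I))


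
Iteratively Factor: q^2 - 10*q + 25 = (q - 5)*(q - 5)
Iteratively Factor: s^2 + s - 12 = (s + 4)*(s - 3)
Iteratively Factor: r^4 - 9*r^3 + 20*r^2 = (r)*(r^3 - 9*r^2 + 20*r) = r*(r - 4)*(r^2 - 5*r) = r^2*(r - 4)*(r - 5)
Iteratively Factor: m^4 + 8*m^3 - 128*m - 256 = (m + 4)*(m^3 + 4*m^2 - 16*m - 64) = (m - 4)*(m + 4)*(m^2 + 8*m + 16) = (m - 4)*(m + 4)^2*(m + 4)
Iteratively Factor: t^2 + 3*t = (t + 3)*(t)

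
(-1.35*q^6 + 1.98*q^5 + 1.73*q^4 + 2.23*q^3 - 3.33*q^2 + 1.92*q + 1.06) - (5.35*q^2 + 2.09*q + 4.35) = -1.35*q^6 + 1.98*q^5 + 1.73*q^4 + 2.23*q^3 - 8.68*q^2 - 0.17*q - 3.29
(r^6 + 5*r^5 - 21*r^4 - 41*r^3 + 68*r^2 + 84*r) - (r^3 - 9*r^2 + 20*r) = r^6 + 5*r^5 - 21*r^4 - 42*r^3 + 77*r^2 + 64*r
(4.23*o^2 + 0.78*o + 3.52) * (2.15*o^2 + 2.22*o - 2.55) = 9.0945*o^4 + 11.0676*o^3 - 1.4869*o^2 + 5.8254*o - 8.976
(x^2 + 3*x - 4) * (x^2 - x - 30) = x^4 + 2*x^3 - 37*x^2 - 86*x + 120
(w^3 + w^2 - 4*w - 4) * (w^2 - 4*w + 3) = w^5 - 3*w^4 - 5*w^3 + 15*w^2 + 4*w - 12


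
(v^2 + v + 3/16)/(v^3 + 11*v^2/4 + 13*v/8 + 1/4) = (4*v + 3)/(2*(2*v^2 + 5*v + 2))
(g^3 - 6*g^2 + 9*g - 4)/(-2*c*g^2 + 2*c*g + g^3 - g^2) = (-g^2 + 5*g - 4)/(g*(2*c - g))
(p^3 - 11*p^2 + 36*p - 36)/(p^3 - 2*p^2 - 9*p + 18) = (p - 6)/(p + 3)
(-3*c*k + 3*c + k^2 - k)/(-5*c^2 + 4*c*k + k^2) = (-3*c*k + 3*c + k^2 - k)/(-5*c^2 + 4*c*k + k^2)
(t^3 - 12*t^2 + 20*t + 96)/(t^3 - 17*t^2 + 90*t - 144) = (t + 2)/(t - 3)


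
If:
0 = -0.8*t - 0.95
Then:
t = -1.19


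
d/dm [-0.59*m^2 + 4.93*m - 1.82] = 4.93 - 1.18*m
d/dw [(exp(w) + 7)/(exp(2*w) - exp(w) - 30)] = (-(exp(w) + 7)*(2*exp(w) - 1) + exp(2*w) - exp(w) - 30)*exp(w)/(-exp(2*w) + exp(w) + 30)^2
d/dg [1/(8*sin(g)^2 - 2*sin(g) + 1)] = 2*(1 - 8*sin(g))*cos(g)/(8*sin(g)^2 - 2*sin(g) + 1)^2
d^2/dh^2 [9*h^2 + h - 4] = 18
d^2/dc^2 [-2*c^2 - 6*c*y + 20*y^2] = -4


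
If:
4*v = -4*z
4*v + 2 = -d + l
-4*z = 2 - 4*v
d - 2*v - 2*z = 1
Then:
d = 1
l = 4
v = 1/4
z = -1/4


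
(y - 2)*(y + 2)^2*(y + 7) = y^4 + 9*y^3 + 10*y^2 - 36*y - 56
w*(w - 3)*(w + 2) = w^3 - w^2 - 6*w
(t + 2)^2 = t^2 + 4*t + 4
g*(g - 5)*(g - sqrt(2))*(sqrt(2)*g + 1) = sqrt(2)*g^4 - 5*sqrt(2)*g^3 - g^3 - sqrt(2)*g^2 + 5*g^2 + 5*sqrt(2)*g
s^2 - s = s*(s - 1)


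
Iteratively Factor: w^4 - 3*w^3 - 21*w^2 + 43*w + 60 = (w + 1)*(w^3 - 4*w^2 - 17*w + 60) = (w - 5)*(w + 1)*(w^2 + w - 12) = (w - 5)*(w - 3)*(w + 1)*(w + 4)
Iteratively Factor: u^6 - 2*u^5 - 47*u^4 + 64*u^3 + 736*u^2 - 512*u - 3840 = (u - 4)*(u^5 + 2*u^4 - 39*u^3 - 92*u^2 + 368*u + 960) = (u - 4)*(u + 4)*(u^4 - 2*u^3 - 31*u^2 + 32*u + 240) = (u - 4)*(u + 4)^2*(u^3 - 6*u^2 - 7*u + 60) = (u - 4)*(u + 3)*(u + 4)^2*(u^2 - 9*u + 20) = (u - 5)*(u - 4)*(u + 3)*(u + 4)^2*(u - 4)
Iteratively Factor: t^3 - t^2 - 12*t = (t)*(t^2 - t - 12) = t*(t - 4)*(t + 3)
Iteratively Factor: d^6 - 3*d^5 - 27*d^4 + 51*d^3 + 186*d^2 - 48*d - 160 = (d - 4)*(d^5 + d^4 - 23*d^3 - 41*d^2 + 22*d + 40) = (d - 4)*(d + 1)*(d^4 - 23*d^2 - 18*d + 40) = (d - 4)*(d + 1)*(d + 4)*(d^3 - 4*d^2 - 7*d + 10) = (d - 5)*(d - 4)*(d + 1)*(d + 4)*(d^2 + d - 2) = (d - 5)*(d - 4)*(d + 1)*(d + 2)*(d + 4)*(d - 1)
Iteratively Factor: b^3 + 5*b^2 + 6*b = (b + 3)*(b^2 + 2*b) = b*(b + 3)*(b + 2)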